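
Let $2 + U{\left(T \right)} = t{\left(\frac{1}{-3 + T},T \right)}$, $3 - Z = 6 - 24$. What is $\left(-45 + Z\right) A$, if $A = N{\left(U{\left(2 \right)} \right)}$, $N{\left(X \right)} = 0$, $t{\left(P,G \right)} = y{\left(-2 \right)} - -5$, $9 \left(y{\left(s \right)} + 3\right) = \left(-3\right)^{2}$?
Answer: $0$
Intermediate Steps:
$y{\left(s \right)} = -2$ ($y{\left(s \right)} = -3 + \frac{\left(-3\right)^{2}}{9} = -3 + \frac{1}{9} \cdot 9 = -3 + 1 = -2$)
$t{\left(P,G \right)} = 3$ ($t{\left(P,G \right)} = -2 - -5 = -2 + 5 = 3$)
$Z = 21$ ($Z = 3 - \left(6 - 24\right) = 3 - -18 = 3 + 18 = 21$)
$U{\left(T \right)} = 1$ ($U{\left(T \right)} = -2 + 3 = 1$)
$A = 0$
$\left(-45 + Z\right) A = \left(-45 + 21\right) 0 = \left(-24\right) 0 = 0$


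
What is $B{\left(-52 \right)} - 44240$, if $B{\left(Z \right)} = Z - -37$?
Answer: $-44255$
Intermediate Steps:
$B{\left(Z \right)} = 37 + Z$ ($B{\left(Z \right)} = Z + 37 = 37 + Z$)
$B{\left(-52 \right)} - 44240 = \left(37 - 52\right) - 44240 = -15 - 44240 = -44255$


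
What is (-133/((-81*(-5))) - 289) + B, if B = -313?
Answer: -243943/405 ≈ -602.33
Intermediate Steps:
(-133/((-81*(-5))) - 289) + B = (-133/((-81*(-5))) - 289) - 313 = (-133/405 - 289) - 313 = -117178/405 - 313 = -243943/405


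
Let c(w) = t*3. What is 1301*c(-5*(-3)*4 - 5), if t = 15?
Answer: 58545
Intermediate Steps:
c(w) = 45 (c(w) = 15*3 = 45)
1301*c(-5*(-3)*4 - 5) = 1301*45 = 58545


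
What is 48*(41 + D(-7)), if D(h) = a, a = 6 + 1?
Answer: 2304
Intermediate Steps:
a = 7
D(h) = 7
48*(41 + D(-7)) = 48*(41 + 7) = 48*48 = 2304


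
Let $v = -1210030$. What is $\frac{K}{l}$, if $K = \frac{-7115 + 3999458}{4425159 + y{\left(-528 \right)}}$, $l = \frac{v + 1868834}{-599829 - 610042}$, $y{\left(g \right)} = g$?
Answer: $- \frac{1610073339251}{971654867108} \approx -1.657$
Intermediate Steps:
$l = - \frac{658804}{1209871}$ ($l = \frac{-1210030 + 1868834}{-599829 - 610042} = \frac{658804}{-1209871} = 658804 \left(- \frac{1}{1209871}\right) = - \frac{658804}{1209871} \approx -0.54452$)
$K = \frac{1330781}{1474877}$ ($K = \frac{-7115 + 3999458}{4425159 - 528} = \frac{3992343}{4424631} = 3992343 \cdot \frac{1}{4424631} = \frac{1330781}{1474877} \approx 0.9023$)
$\frac{K}{l} = \frac{1330781}{1474877 \left(- \frac{658804}{1209871}\right)} = \frac{1330781}{1474877} \left(- \frac{1209871}{658804}\right) = - \frac{1610073339251}{971654867108}$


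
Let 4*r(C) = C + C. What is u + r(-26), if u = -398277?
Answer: -398290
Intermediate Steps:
r(C) = C/2 (r(C) = (C + C)/4 = (2*C)/4 = C/2)
u + r(-26) = -398277 + (1/2)*(-26) = -398277 - 13 = -398290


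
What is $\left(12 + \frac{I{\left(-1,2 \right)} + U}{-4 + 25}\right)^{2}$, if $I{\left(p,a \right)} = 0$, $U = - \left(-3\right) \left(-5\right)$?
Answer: $\frac{6241}{49} \approx 127.37$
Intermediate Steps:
$U = -15$ ($U = \left(-1\right) 15 = -15$)
$\left(12 + \frac{I{\left(-1,2 \right)} + U}{-4 + 25}\right)^{2} = \left(12 + \frac{0 - 15}{-4 + 25}\right)^{2} = \left(12 - \frac{15}{21}\right)^{2} = \left(12 - \frac{5}{7}\right)^{2} = \left(\frac{79}{7}\right)^{2} = \frac{6241}{49}$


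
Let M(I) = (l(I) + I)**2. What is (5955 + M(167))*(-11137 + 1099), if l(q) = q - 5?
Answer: -1146299448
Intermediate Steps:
l(q) = -5 + q
M(I) = (-5 + 2*I)**2 (M(I) = ((-5 + I) + I)**2 = (-5 + 2*I)**2)
(5955 + M(167))*(-11137 + 1099) = (5955 + (-5 + 2*167)**2)*(-11137 + 1099) = (5955 + (-5 + 334)**2)*(-10038) = (5955 + 329**2)*(-10038) = (5955 + 108241)*(-10038) = 114196*(-10038) = -1146299448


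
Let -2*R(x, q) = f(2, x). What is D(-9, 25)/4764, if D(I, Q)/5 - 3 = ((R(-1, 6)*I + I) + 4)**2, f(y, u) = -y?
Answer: 995/4764 ≈ 0.20886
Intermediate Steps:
R(x, q) = 1 (R(x, q) = -(-1)*2/2 = -1/2*(-2) = 1)
D(I, Q) = 15 + 5*(4 + 2*I)**2 (D(I, Q) = 15 + 5*((1*I + I) + 4)**2 = 15 + 5*((I + I) + 4)**2 = 15 + 5*(2*I + 4)**2 = 15 + 5*(4 + 2*I)**2)
D(-9, 25)/4764 = (15 + 20*(2 - 9)**2)/4764 = (15 + 20*(-7)**2)*(1/4764) = (15 + 20*49)*(1/4764) = (15 + 980)*(1/4764) = 995*(1/4764) = 995/4764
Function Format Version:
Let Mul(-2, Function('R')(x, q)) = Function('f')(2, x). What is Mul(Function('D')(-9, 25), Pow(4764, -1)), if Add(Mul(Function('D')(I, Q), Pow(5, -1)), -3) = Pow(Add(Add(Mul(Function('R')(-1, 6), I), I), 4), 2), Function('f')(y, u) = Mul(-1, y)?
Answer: Rational(995, 4764) ≈ 0.20886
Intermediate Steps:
Function('R')(x, q) = 1 (Function('R')(x, q) = Mul(Rational(-1, 2), Mul(-1, 2)) = Mul(Rational(-1, 2), -2) = 1)
Function('D')(I, Q) = Add(15, Mul(5, Pow(Add(4, Mul(2, I)), 2))) (Function('D')(I, Q) = Add(15, Mul(5, Pow(Add(Add(Mul(1, I), I), 4), 2))) = Add(15, Mul(5, Pow(Add(Add(I, I), 4), 2))) = Add(15, Mul(5, Pow(Add(Mul(2, I), 4), 2))) = Add(15, Mul(5, Pow(Add(4, Mul(2, I)), 2))))
Mul(Function('D')(-9, 25), Pow(4764, -1)) = Mul(Add(15, Mul(20, Pow(Add(2, -9), 2))), Pow(4764, -1)) = Mul(Add(15, Mul(20, Pow(-7, 2))), Rational(1, 4764)) = Mul(Add(15, Mul(20, 49)), Rational(1, 4764)) = Mul(Add(15, 980), Rational(1, 4764)) = Mul(995, Rational(1, 4764)) = Rational(995, 4764)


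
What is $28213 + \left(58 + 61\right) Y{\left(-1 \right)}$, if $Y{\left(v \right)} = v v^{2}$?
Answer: $28094$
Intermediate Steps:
$Y{\left(v \right)} = v^{3}$
$28213 + \left(58 + 61\right) Y{\left(-1 \right)} = 28213 + \left(58 + 61\right) \left(-1\right)^{3} = 28213 + 119 \left(-1\right) = 28213 - 119 = 28094$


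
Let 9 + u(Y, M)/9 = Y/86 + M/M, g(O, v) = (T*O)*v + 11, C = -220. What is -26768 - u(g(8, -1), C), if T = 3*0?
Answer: -2295955/86 ≈ -26697.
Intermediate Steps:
T = 0
g(O, v) = 11 (g(O, v) = (0*O)*v + 11 = 0*v + 11 = 0 + 11 = 11)
u(Y, M) = -72 + 9*Y/86 (u(Y, M) = -81 + 9*(Y/86 + M/M) = -81 + 9*(Y*(1/86) + 1) = -81 + 9*(Y/86 + 1) = -81 + 9*(1 + Y/86) = -81 + (9 + 9*Y/86) = -72 + 9*Y/86)
-26768 - u(g(8, -1), C) = -26768 - (-72 + (9/86)*11) = -26768 - (-72 + 99/86) = -26768 - 1*(-6093/86) = -26768 + 6093/86 = -2295955/86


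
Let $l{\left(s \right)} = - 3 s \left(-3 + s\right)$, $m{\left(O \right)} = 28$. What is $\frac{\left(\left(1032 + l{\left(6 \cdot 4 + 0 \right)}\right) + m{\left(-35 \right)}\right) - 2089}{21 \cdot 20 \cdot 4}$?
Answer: $- \frac{121}{80} \approx -1.5125$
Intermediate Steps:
$l{\left(s \right)} = - 3 s \left(-3 + s\right)$
$\frac{\left(\left(1032 + l{\left(6 \cdot 4 + 0 \right)}\right) + m{\left(-35 \right)}\right) - 2089}{21 \cdot 20 \cdot 4} = \frac{\left(\left(1032 + 3 \left(6 \cdot 4 + 0\right) \left(3 - \left(6 \cdot 4 + 0\right)\right)\right) + 28\right) - 2089}{21 \cdot 20 \cdot 4} = \frac{\left(\left(1032 + 3 \left(24 + 0\right) \left(3 - \left(24 + 0\right)\right)\right) + 28\right) - 2089}{420 \cdot 4} = \frac{\left(\left(1032 + 3 \cdot 24 \left(3 - 24\right)\right) + 28\right) - 2089}{1680} = \left(\left(\left(1032 + 3 \cdot 24 \left(3 - 24\right)\right) + 28\right) - 2089\right) \frac{1}{1680} = \left(\left(\left(1032 + 3 \cdot 24 \left(-21\right)\right) + 28\right) - 2089\right) \frac{1}{1680} = \left(\left(\left(1032 - 1512\right) + 28\right) - 2089\right) \frac{1}{1680} = \left(\left(-480 + 28\right) - 2089\right) \frac{1}{1680} = \left(-452 - 2089\right) \frac{1}{1680} = \left(-2541\right) \frac{1}{1680} = - \frac{121}{80}$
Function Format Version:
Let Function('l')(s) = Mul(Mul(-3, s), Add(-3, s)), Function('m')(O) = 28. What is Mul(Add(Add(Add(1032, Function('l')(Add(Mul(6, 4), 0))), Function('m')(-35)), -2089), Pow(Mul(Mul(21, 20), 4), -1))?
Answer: Rational(-121, 80) ≈ -1.5125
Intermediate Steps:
Function('l')(s) = Mul(-3, s, Add(-3, s))
Mul(Add(Add(Add(1032, Function('l')(Add(Mul(6, 4), 0))), Function('m')(-35)), -2089), Pow(Mul(Mul(21, 20), 4), -1)) = Mul(Add(Add(Add(1032, Mul(3, Add(Mul(6, 4), 0), Add(3, Mul(-1, Add(Mul(6, 4), 0))))), 28), -2089), Pow(Mul(Mul(21, 20), 4), -1)) = Mul(Add(Add(Add(1032, Mul(3, Add(24, 0), Add(3, Mul(-1, Add(24, 0))))), 28), -2089), Pow(Mul(420, 4), -1)) = Mul(Add(Add(Add(1032, Mul(3, 24, Add(3, Mul(-1, 24)))), 28), -2089), Pow(1680, -1)) = Mul(Add(Add(Add(1032, Mul(3, 24, Add(3, -24))), 28), -2089), Rational(1, 1680)) = Mul(Add(Add(Add(1032, Mul(3, 24, -21)), 28), -2089), Rational(1, 1680)) = Mul(Add(Add(Add(1032, -1512), 28), -2089), Rational(1, 1680)) = Mul(Add(Add(-480, 28), -2089), Rational(1, 1680)) = Mul(Add(-452, -2089), Rational(1, 1680)) = Mul(-2541, Rational(1, 1680)) = Rational(-121, 80)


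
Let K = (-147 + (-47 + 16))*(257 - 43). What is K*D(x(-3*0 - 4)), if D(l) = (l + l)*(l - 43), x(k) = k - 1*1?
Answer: -18284160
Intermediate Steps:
x(k) = -1 + k (x(k) = k - 1 = -1 + k)
D(l) = 2*l*(-43 + l) (D(l) = (2*l)*(-43 + l) = 2*l*(-43 + l))
K = -38092 (K = (-147 - 31)*214 = -178*214 = -38092)
K*D(x(-3*0 - 4)) = -76184*(-1 + (-3*0 - 4))*(-43 + (-1 + (-3*0 - 4))) = -76184*(-1 + (0 - 4))*(-43 + (-1 + (0 - 4))) = -76184*(-1 - 4)*(-43 + (-1 - 4)) = -76184*(-5)*(-43 - 5) = -76184*(-5)*(-48) = -38092*480 = -18284160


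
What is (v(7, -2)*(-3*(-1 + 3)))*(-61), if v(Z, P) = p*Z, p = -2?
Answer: -5124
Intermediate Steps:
v(Z, P) = -2*Z
(v(7, -2)*(-3*(-1 + 3)))*(-61) = ((-2*7)*(-3*(-1 + 3)))*(-61) = -(-42)*2*(-61) = -14*(-6)*(-61) = 84*(-61) = -5124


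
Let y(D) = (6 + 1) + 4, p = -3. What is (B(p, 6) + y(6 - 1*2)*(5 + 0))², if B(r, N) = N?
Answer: 3721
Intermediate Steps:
y(D) = 11 (y(D) = 7 + 4 = 11)
(B(p, 6) + y(6 - 1*2)*(5 + 0))² = (6 + 11*(5 + 0))² = (6 + 11*5)² = (6 + 55)² = 61² = 3721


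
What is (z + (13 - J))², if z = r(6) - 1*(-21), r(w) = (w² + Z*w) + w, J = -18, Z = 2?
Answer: 11236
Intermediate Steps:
r(w) = w² + 3*w (r(w) = (w² + 2*w) + w = w² + 3*w)
z = 75 (z = 6*(3 + 6) - 1*(-21) = 6*9 + 21 = 54 + 21 = 75)
(z + (13 - J))² = (75 + (13 - 1*(-18)))² = (75 + (13 + 18))² = (75 + 31)² = 106² = 11236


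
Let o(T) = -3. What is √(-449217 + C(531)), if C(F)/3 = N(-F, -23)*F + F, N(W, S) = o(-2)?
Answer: 3*I*√50267 ≈ 672.61*I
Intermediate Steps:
N(W, S) = -3
C(F) = -6*F (C(F) = 3*(-3*F + F) = 3*(-2*F) = -6*F)
√(-449217 + C(531)) = √(-449217 - 6*531) = √(-449217 - 3186) = √(-452403) = 3*I*√50267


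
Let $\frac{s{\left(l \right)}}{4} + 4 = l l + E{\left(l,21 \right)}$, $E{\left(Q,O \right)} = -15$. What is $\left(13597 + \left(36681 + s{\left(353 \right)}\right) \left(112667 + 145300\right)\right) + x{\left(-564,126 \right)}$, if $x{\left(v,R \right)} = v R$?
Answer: $138022864180$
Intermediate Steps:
$x{\left(v,R \right)} = R v$
$s{\left(l \right)} = -76 + 4 l^{2}$ ($s{\left(l \right)} = -16 + 4 \left(l l - 15\right) = -16 + 4 \left(l^{2} - 15\right) = -16 + 4 \left(-15 + l^{2}\right) = -16 + \left(-60 + 4 l^{2}\right) = -76 + 4 l^{2}$)
$\left(13597 + \left(36681 + s{\left(353 \right)}\right) \left(112667 + 145300\right)\right) + x{\left(-564,126 \right)} = \left(13597 + \left(36681 - \left(76 - 4 \cdot 353^{2}\right)\right) \left(112667 + 145300\right)\right) + 126 \left(-564\right) = \left(13597 + \left(36681 + \left(-76 + 4 \cdot 124609\right)\right) 257967\right) - 71064 = \left(13597 + \left(36681 + \left(-76 + 498436\right)\right) 257967\right) - 71064 = \left(13597 + \left(36681 + 498360\right) 257967\right) - 71064 = \left(13597 + 535041 \cdot 257967\right) - 71064 = \left(13597 + 138022921647\right) - 71064 = 138022935244 - 71064 = 138022864180$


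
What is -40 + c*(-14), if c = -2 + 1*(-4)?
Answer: 44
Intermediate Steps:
c = -6 (c = -2 - 4 = -6)
-40 + c*(-14) = -40 - 6*(-14) = -40 + 84 = 44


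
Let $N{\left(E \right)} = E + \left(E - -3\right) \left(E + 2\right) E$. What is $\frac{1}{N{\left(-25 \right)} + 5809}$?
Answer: $- \frac{1}{6866} \approx -0.00014565$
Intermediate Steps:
$N{\left(E \right)} = E + E \left(2 + E\right) \left(3 + E\right)$ ($N{\left(E \right)} = E + \left(E + \left(-2 + 5\right)\right) \left(2 + E\right) E = E + \left(E + 3\right) \left(2 + E\right) E = E + \left(3 + E\right) \left(2 + E\right) E = E + \left(2 + E\right) \left(3 + E\right) E = E + E \left(2 + E\right) \left(3 + E\right)$)
$\frac{1}{N{\left(-25 \right)} + 5809} = \frac{1}{- 25 \left(7 + \left(-25\right)^{2} + 5 \left(-25\right)\right) + 5809} = \frac{1}{- 25 \left(7 + 625 - 125\right) + 5809} = \frac{1}{\left(-25\right) 507 + 5809} = \frac{1}{-12675 + 5809} = \frac{1}{-6866} = - \frac{1}{6866}$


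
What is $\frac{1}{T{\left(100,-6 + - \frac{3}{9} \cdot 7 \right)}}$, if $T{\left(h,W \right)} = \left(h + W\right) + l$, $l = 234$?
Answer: $\frac{3}{977} \approx 0.0030706$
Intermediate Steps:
$T{\left(h,W \right)} = 234 + W + h$ ($T{\left(h,W \right)} = \left(h + W\right) + 234 = \left(W + h\right) + 234 = 234 + W + h$)
$\frac{1}{T{\left(100,-6 + - \frac{3}{9} \cdot 7 \right)}} = \frac{1}{234 - \left(6 - - \frac{3}{9} \cdot 7\right) + 100} = \frac{1}{234 - \left(6 - \left(-3\right) \frac{1}{9} \cdot 7\right) + 100} = \frac{1}{234 - \frac{25}{3} + 100} = \frac{1}{\frac{977}{3}} = \frac{3}{977}$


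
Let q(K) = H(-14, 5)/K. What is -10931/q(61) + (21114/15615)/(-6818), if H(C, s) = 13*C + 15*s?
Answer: 3943811924954/632863805 ≈ 6231.7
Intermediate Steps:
q(K) = -107/K (q(K) = (13*(-14) + 15*5)/K = (-182 + 75)/K = -107/K)
-10931/q(61) + (21114/15615)/(-6818) = -10931/((-107/61)) + (21114/15615)/(-6818) = -10931/((-107*1/61)) + (21114*(1/15615))*(-1/6818) = -10931/(-107/61) + (2346/1735)*(-1/6818) = -10931*(-61/107) - 1173/5914615 = 666791/107 - 1173/5914615 = 3943811924954/632863805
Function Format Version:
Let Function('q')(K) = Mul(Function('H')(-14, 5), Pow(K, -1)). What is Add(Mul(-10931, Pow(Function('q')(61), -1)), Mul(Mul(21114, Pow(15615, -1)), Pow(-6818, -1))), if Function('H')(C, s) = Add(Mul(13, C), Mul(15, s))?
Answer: Rational(3943811924954, 632863805) ≈ 6231.7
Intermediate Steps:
Function('q')(K) = Mul(-107, Pow(K, -1)) (Function('q')(K) = Mul(Add(Mul(13, -14), Mul(15, 5)), Pow(K, -1)) = Mul(Add(-182, 75), Pow(K, -1)) = Mul(-107, Pow(K, -1)))
Add(Mul(-10931, Pow(Function('q')(61), -1)), Mul(Mul(21114, Pow(15615, -1)), Pow(-6818, -1))) = Add(Mul(-10931, Pow(Mul(-107, Pow(61, -1)), -1)), Mul(Mul(21114, Pow(15615, -1)), Pow(-6818, -1))) = Add(Mul(-10931, Pow(Mul(-107, Rational(1, 61)), -1)), Mul(Mul(21114, Rational(1, 15615)), Rational(-1, 6818))) = Add(Mul(-10931, Pow(Rational(-107, 61), -1)), Mul(Rational(2346, 1735), Rational(-1, 6818))) = Add(Mul(-10931, Rational(-61, 107)), Rational(-1173, 5914615)) = Add(Rational(666791, 107), Rational(-1173, 5914615)) = Rational(3943811924954, 632863805)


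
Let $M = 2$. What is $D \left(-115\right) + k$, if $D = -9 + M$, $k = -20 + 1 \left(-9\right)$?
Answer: $776$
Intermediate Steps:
$k = -29$ ($k = -20 - 9 = -29$)
$D = -7$ ($D = -9 + 2 = -7$)
$D \left(-115\right) + k = \left(-7\right) \left(-115\right) - 29 = 805 - 29 = 776$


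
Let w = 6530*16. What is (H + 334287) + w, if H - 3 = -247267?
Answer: 191503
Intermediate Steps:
w = 104480
H = -247264 (H = 3 - 247267 = -247264)
(H + 334287) + w = (-247264 + 334287) + 104480 = 87023 + 104480 = 191503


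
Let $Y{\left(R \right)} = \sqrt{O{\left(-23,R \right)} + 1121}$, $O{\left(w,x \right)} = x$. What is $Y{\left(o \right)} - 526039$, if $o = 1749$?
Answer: $-526039 + \sqrt{2870} \approx -5.2599 \cdot 10^{5}$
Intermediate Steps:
$Y{\left(R \right)} = \sqrt{1121 + R}$ ($Y{\left(R \right)} = \sqrt{R + 1121} = \sqrt{1121 + R}$)
$Y{\left(o \right)} - 526039 = \sqrt{1121 + 1749} - 526039 = \sqrt{2870} - 526039 = -526039 + \sqrt{2870}$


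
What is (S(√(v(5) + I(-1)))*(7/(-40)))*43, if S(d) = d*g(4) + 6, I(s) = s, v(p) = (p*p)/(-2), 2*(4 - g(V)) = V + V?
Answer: -903/20 ≈ -45.150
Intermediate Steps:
g(V) = 4 - V (g(V) = 4 - (V + V)/2 = 4 - V)
v(p) = -p²/2 (v(p) = p²*(-½) = -p²/2)
S(d) = 6 (S(d) = d*(4 - 1*4) + 6 = d*(4 - 4) + 6 = d*0 + 6 = 0 + 6 = 6)
(S(√(v(5) + I(-1)))*(7/(-40)))*43 = (6*(7/(-40)))*43 = (6*(7*(-1/40)))*43 = (6*(-7/40))*43 = -21/20*43 = -903/20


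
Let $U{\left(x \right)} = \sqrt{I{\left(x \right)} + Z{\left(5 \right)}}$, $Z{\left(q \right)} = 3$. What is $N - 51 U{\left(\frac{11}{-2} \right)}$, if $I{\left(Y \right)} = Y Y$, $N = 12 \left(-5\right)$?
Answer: $-60 - \frac{51 \sqrt{133}}{2} \approx -354.08$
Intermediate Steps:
$N = -60$
$I{\left(Y \right)} = Y^{2}$
$U{\left(x \right)} = \sqrt{3 + x^{2}}$ ($U{\left(x \right)} = \sqrt{x^{2} + 3} = \sqrt{3 + x^{2}}$)
$N - 51 U{\left(\frac{11}{-2} \right)} = -60 - 51 \sqrt{3 + \left(\frac{11}{-2}\right)^{2}} = -60 - 51 \sqrt{3 + \left(11 \left(- \frac{1}{2}\right)\right)^{2}} = -60 - 51 \sqrt{3 + \left(- \frac{11}{2}\right)^{2}} = -60 - 51 \sqrt{3 + \frac{121}{4}} = -60 - 51 \sqrt{\frac{133}{4}} = -60 - 51 \frac{\sqrt{133}}{2} = -60 - \frac{51 \sqrt{133}}{2}$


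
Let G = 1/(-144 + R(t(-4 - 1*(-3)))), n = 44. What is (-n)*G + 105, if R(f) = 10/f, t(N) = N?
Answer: 737/7 ≈ 105.29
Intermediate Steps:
G = -1/154 (G = 1/(-144 + 10/(-4 - 1*(-3))) = 1/(-144 + 10/(-4 + 3)) = 1/(-144 + 10/(-1)) = 1/(-144 + 10*(-1)) = 1/(-144 - 10) = 1/(-154) = -1/154 ≈ -0.0064935)
(-n)*G + 105 = -1*44*(-1/154) + 105 = -44*(-1/154) + 105 = 2/7 + 105 = 737/7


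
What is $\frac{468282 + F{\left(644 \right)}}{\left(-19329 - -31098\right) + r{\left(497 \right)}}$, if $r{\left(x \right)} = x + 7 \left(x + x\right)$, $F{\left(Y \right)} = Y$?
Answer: $\frac{234463}{9612} \approx 24.393$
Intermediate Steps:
$r{\left(x \right)} = 15 x$ ($r{\left(x \right)} = x + 7 \cdot 2 x = x + 14 x = 15 x$)
$\frac{468282 + F{\left(644 \right)}}{\left(-19329 - -31098\right) + r{\left(497 \right)}} = \frac{468282 + 644}{\left(-19329 - -31098\right) + 15 \cdot 497} = \frac{468926}{\left(-19329 + 31098\right) + 7455} = \frac{468926}{11769 + 7455} = \frac{468926}{19224} = 468926 \cdot \frac{1}{19224} = \frac{234463}{9612}$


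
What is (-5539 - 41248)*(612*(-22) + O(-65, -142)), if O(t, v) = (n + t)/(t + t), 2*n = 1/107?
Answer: 1348021901029/2140 ≈ 6.2992e+8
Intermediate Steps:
n = 1/214 (n = (½)/107 = (½)*(1/107) = 1/214 ≈ 0.0046729)
O(t, v) = (1/214 + t)/(2*t) (O(t, v) = (1/214 + t)/(t + t) = (1/214 + t)/((2*t)) = (1/214 + t)*(1/(2*t)) = (1/214 + t)/(2*t))
(-5539 - 41248)*(612*(-22) + O(-65, -142)) = (-5539 - 41248)*(612*(-22) + (1/428)*(1 + 214*(-65))/(-65)) = -46787*(-13464 + (1/428)*(-1/65)*(1 - 13910)) = -46787*(-13464 + (1/428)*(-1/65)*(-13909)) = -46787*(-13464 + 13909/27820) = -46787*(-374554571/27820) = 1348021901029/2140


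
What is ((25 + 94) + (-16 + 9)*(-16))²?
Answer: 53361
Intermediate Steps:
((25 + 94) + (-16 + 9)*(-16))² = (119 - 7*(-16))² = (119 + 112)² = 231² = 53361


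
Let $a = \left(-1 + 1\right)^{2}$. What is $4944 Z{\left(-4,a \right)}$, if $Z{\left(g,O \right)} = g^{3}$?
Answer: $-316416$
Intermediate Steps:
$a = 0$ ($a = 0^{2} = 0$)
$4944 Z{\left(-4,a \right)} = 4944 \left(-4\right)^{3} = 4944 \left(-64\right) = -316416$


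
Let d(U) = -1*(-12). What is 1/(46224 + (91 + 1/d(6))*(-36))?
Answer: 1/42945 ≈ 2.3286e-5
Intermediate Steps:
d(U) = 12
1/(46224 + (91 + 1/d(6))*(-36)) = 1/(46224 + (91 + 1/12)*(-36)) = 1/(46224 + (1093/12)*(-36)) = 1/(46224 - 3279) = 1/42945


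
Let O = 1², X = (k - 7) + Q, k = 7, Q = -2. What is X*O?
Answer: -2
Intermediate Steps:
X = -2 (X = (7 - 7) - 2 = 0 - 2 = -2)
O = 1
X*O = -2*1 = -2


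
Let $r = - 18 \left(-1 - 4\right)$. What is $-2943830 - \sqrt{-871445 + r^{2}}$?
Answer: $-2943830 - i \sqrt{863345} \approx -2.9438 \cdot 10^{6} - 929.16 i$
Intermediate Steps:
$r = 90$ ($r = \left(-18\right) \left(-5\right) = 90$)
$-2943830 - \sqrt{-871445 + r^{2}} = -2943830 - \sqrt{-871445 + 90^{2}} = -2943830 - \sqrt{-871445 + 8100} = -2943830 - \sqrt{-863345} = -2943830 - i \sqrt{863345}$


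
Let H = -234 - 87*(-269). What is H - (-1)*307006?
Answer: 330175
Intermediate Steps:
H = 23169 (H = -234 + 23403 = 23169)
H - (-1)*307006 = 23169 - (-1)*307006 = 23169 - 1*(-307006) = 23169 + 307006 = 330175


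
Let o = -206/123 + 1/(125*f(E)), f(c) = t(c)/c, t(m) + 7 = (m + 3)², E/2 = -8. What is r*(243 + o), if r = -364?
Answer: -36465446108/415125 ≈ -87842.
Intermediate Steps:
E = -16 (E = 2*(-8) = -16)
t(m) = -7 + (3 + m)² (t(m) = -7 + (m + 3)² = -7 + (3 + m)²)
f(c) = (-7 + (3 + c)²)/c
o = -695578/415125 (o = -206/123 + 1/(125*(((-7 + (3 - 16)²)/(-16)))) = -206*1/123 + 1/(125*((-(-7 + (-13)²)/16))) = -206/123 + 1/(125*((-(-7 + 169)/16))) = -206/123 + 1/(125*((-1/16*162))) = -206/123 + 1/(125*(-81/8)) = -206/123 + (1/125)*(-8/81) = -206/123 - 8/10125 = -695578/415125 ≈ -1.6756)
r*(243 + o) = -364*(243 - 695578/415125) = -364*100179797/415125 = -36465446108/415125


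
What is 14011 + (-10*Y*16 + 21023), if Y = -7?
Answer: 36154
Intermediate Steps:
14011 + (-10*Y*16 + 21023) = 14011 + (-10*(-7)*16 + 21023) = 14011 + (70*16 + 21023) = 14011 + (1120 + 21023) = 14011 + 22143 = 36154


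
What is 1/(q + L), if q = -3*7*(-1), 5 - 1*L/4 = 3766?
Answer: -1/15023 ≈ -6.6565e-5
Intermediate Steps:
L = -15044 (L = 20 - 4*3766 = 20 - 15064 = -15044)
q = 21 (q = -21*(-1) = 21)
1/(q + L) = 1/(21 - 15044) = 1/(-15023) = -1/15023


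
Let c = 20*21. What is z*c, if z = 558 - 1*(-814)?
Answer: 576240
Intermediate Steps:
z = 1372 (z = 558 + 814 = 1372)
c = 420
z*c = 1372*420 = 576240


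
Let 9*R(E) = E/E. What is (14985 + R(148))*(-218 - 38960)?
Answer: -5283780148/9 ≈ -5.8709e+8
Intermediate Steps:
R(E) = ⅑ (R(E) = (E/E)/9 = (⅑)*1 = ⅑)
(14985 + R(148))*(-218 - 38960) = (14985 + ⅑)*(-218 - 38960) = (134866/9)*(-39178) = -5283780148/9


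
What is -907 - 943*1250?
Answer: -1179657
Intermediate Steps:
-907 - 943*1250 = -907 - 1178750 = -1179657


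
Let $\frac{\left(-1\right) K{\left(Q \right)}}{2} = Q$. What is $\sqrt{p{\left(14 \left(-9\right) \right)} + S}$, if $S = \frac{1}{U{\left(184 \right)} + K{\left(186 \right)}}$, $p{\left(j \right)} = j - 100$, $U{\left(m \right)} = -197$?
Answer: $\frac{i \sqrt{73170555}}{569} \approx 15.033 i$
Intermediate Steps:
$K{\left(Q \right)} = - 2 Q$
$p{\left(j \right)} = -100 + j$
$S = - \frac{1}{569}$ ($S = \frac{1}{-197 - 372} = \frac{1}{-569} = - \frac{1}{569} \approx -0.0017575$)
$\sqrt{p{\left(14 \left(-9\right) \right)} + S} = \sqrt{\left(-100 + 14 \left(-9\right)\right) - \frac{1}{569}} = \sqrt{\left(-100 - 126\right) - \frac{1}{569}} = \sqrt{-226 - \frac{1}{569}} = \sqrt{- \frac{128595}{569}} = \frac{i \sqrt{73170555}}{569}$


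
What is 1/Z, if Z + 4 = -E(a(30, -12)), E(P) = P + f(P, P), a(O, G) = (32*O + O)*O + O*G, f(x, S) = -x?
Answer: -1/4 ≈ -0.25000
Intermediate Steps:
a(O, G) = 33*O**2 + G*O (a(O, G) = (33*O)*O + G*O = 33*O**2 + G*O)
E(P) = 0 (E(P) = P - P = 0)
Z = -4 (Z = -4 - 1*0 = -4 + 0 = -4)
1/Z = 1/(-4) = -1/4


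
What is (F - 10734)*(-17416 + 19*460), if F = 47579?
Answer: -319667220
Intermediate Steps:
(F - 10734)*(-17416 + 19*460) = (47579 - 10734)*(-17416 + 19*460) = 36845*(-17416 + 8740) = 36845*(-8676) = -319667220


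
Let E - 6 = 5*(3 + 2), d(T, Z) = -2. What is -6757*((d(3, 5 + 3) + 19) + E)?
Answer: -324336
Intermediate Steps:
E = 31 (E = 6 + 5*(3 + 2) = 6 + 5*5 = 6 + 25 = 31)
-6757*((d(3, 5 + 3) + 19) + E) = -6757*((-2 + 19) + 31) = -6757*(17 + 31) = -6757*48 = -324336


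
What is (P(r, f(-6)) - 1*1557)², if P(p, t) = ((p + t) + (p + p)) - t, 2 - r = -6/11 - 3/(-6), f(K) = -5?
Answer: 1164106161/484 ≈ 2.4052e+6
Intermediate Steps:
r = 45/22 (r = 2 - (-6/11 - 3/(-6)) = 2 - (-6*1/11 - 3*(-⅙)) = 2 - (-6/11 + ½) = 2 - 1*(-1/22) = 2 + 1/22 = 45/22 ≈ 2.0455)
P(p, t) = 3*p (P(p, t) = ((p + t) + 2*p) - t = (t + 3*p) - t = 3*p)
(P(r, f(-6)) - 1*1557)² = (3*(45/22) - 1*1557)² = (135/22 - 1557)² = (-34119/22)² = 1164106161/484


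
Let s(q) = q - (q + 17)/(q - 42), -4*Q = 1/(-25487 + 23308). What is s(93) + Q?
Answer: 40381279/444516 ≈ 90.843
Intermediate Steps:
Q = 1/8716 (Q = -1/(4*(-25487 + 23308)) = -¼/(-2179) = -¼*(-1/2179) = 1/8716 ≈ 0.00011473)
s(q) = q - (17 + q)/(-42 + q)
s(93) + Q = (-17 + 93² - 43*93)/(-42 + 93) + 1/8716 = (-17 + 8649 - 3999)/51 + 1/8716 = (1/51)*4633 + 1/8716 = 4633/51 + 1/8716 = 40381279/444516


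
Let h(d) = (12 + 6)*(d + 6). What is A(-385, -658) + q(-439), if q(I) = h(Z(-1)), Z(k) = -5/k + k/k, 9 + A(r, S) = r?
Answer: -178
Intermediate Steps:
A(r, S) = -9 + r
Z(k) = 1 - 5/k (Z(k) = -5/k + 1 = 1 - 5/k)
h(d) = 108 + 18*d (h(d) = 18*(6 + d) = 108 + 18*d)
q(I) = 216 (q(I) = 108 + 18*((-5 - 1)/(-1)) = 108 + 18*(-1*(-6)) = 108 + 18*6 = 108 + 108 = 216)
A(-385, -658) + q(-439) = (-9 - 385) + 216 = -394 + 216 = -178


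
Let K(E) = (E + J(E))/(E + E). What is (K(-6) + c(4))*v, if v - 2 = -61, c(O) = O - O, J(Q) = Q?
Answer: -59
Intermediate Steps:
c(O) = 0
K(E) = 1 (K(E) = (E + E)/(E + E) = (2*E)/((2*E)) = (2*E)*(1/(2*E)) = 1)
v = -59 (v = 2 - 61 = -59)
(K(-6) + c(4))*v = (1 + 0)*(-59) = 1*(-59) = -59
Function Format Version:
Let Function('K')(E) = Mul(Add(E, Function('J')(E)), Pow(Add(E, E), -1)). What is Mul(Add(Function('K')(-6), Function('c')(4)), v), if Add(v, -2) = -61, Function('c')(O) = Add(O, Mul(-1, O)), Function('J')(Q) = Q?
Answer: -59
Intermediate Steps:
Function('c')(O) = 0
Function('K')(E) = 1 (Function('K')(E) = Mul(Add(E, E), Pow(Add(E, E), -1)) = Mul(Mul(2, E), Pow(Mul(2, E), -1)) = Mul(Mul(2, E), Mul(Rational(1, 2), Pow(E, -1))) = 1)
v = -59 (v = Add(2, -61) = -59)
Mul(Add(Function('K')(-6), Function('c')(4)), v) = Mul(Add(1, 0), -59) = Mul(1, -59) = -59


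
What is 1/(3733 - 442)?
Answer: 1/3291 ≈ 0.00030386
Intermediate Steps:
1/(3733 - 442) = 1/3291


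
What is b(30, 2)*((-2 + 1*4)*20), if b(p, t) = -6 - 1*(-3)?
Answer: -120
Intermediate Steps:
b(p, t) = -3 (b(p, t) = -6 + 3 = -3)
b(30, 2)*((-2 + 1*4)*20) = -3*(-2 + 1*4)*20 = -3*(-2 + 4)*20 = -6*20 = -3*40 = -120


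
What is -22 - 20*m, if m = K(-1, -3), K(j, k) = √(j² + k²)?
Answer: -22 - 20*√10 ≈ -85.246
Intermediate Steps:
m = √10 (m = √((-1)² + (-3)²) = √(1 + 9) = √10 ≈ 3.1623)
-22 - 20*m = -22 - 20*√10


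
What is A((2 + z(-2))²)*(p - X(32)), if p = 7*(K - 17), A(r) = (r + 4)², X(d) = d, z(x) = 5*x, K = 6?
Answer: -504016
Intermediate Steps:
A(r) = (4 + r)²
p = -77 (p = 7*(6 - 17) = 7*(-11) = -77)
A((2 + z(-2))²)*(p - X(32)) = (4 + (2 + 5*(-2))²)²*(-77 - 1*32) = (4 + (2 - 10)²)²*(-77 - 32) = (4 + (-8)²)²*(-109) = (4 + 64)²*(-109) = 68²*(-109) = 4624*(-109) = -504016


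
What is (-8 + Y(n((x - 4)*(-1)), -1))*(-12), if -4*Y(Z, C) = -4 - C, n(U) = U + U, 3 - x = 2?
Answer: 87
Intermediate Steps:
x = 1 (x = 3 - 1*2 = 3 - 2 = 1)
n(U) = 2*U
Y(Z, C) = 1 + C/4 (Y(Z, C) = -(-4 - C)/4 = 1 + C/4)
(-8 + Y(n((x - 4)*(-1)), -1))*(-12) = (-8 + (1 + (¼)*(-1)))*(-12) = (-8 + (1 - ¼))*(-12) = (-8 + ¾)*(-12) = -29/4*(-12) = 87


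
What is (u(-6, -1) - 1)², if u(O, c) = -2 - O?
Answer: 9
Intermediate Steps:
(u(-6, -1) - 1)² = ((-2 - 1*(-6)) - 1)² = ((-2 + 6) - 1)² = (4 - 1)² = 3² = 9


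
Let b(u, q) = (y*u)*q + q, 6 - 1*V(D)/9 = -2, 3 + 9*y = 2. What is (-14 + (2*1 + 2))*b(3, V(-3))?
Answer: -480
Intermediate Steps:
y = -1/9 (y = -1/3 + (1/9)*2 = -1/3 + 2/9 = -1/9 ≈ -0.11111)
V(D) = 72 (V(D) = 54 - 9*(-2) = 54 + 18 = 72)
b(u, q) = q - q*u/9 (b(u, q) = (-u/9)*q + q = -q*u/9 + q = q - q*u/9)
(-14 + (2*1 + 2))*b(3, V(-3)) = (-14 + (2*1 + 2))*((1/9)*72*(9 - 1*3)) = (-14 + (2 + 2))*((1/9)*72*(9 - 3)) = (-14 + 4)*((1/9)*72*6) = -10*48 = -480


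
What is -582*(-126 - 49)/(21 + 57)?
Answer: 16975/13 ≈ 1305.8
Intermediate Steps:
-582*(-126 - 49)/(21 + 57) = -(-101850)/78 = -582*(-175/78) = 16975/13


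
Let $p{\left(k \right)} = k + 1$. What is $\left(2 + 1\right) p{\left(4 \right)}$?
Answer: $15$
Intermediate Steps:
$p{\left(k \right)} = 1 + k$
$\left(2 + 1\right) p{\left(4 \right)} = \left(2 + 1\right) \left(1 + 4\right) = 3 \cdot 5 = 15$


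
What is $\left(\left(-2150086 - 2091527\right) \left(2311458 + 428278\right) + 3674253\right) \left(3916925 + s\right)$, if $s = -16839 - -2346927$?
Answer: $-72595889382639083895$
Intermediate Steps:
$s = 2330088$ ($s = -16839 + 2346927 = 2330088$)
$\left(\left(-2150086 - 2091527\right) \left(2311458 + 428278\right) + 3674253\right) \left(3916925 + s\right) = \left(\left(-2150086 - 2091527\right) \left(2311458 + 428278\right) + 3674253\right) \left(3916925 + 2330088\right) = \left(\left(-4241613\right) 2739736 + 3674253\right) 6247013 = \left(-11620899834168 + 3674253\right) 6247013 = \left(-11620896159915\right) 6247013 = -72595889382639083895$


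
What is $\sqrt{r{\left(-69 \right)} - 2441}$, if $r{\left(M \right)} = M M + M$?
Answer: $\sqrt{2251} \approx 47.445$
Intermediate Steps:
$r{\left(M \right)} = M + M^{2}$ ($r{\left(M \right)} = M^{2} + M = M + M^{2}$)
$\sqrt{r{\left(-69 \right)} - 2441} = \sqrt{- 69 \left(1 - 69\right) - 2441} = \sqrt{\left(-69\right) \left(-68\right) - 2441} = \sqrt{4692 - 2441} = \sqrt{2251}$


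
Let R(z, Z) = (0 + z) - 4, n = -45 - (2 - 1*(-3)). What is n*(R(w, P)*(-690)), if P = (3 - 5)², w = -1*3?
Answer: -241500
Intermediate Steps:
n = -50 (n = -45 - (2 + 3) = -45 - 1*5 = -45 - 5 = -50)
w = -3
P = 4 (P = (-2)² = 4)
R(z, Z) = -4 + z (R(z, Z) = z - 4 = -4 + z)
n*(R(w, P)*(-690)) = -50*(-4 - 3)*(-690) = -(-350)*(-690) = -50*4830 = -241500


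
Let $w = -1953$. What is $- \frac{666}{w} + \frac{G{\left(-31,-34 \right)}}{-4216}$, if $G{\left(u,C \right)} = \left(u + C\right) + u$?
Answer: $\frac{1342}{3689} \approx 0.36378$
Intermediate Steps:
$G{\left(u,C \right)} = C + 2 u$ ($G{\left(u,C \right)} = \left(C + u\right) + u = C + 2 u$)
$- \frac{666}{w} + \frac{G{\left(-31,-34 \right)}}{-4216} = - \frac{666}{-1953} + \frac{-34 + 2 \left(-31\right)}{-4216} = \left(-666\right) \left(- \frac{1}{1953}\right) + \left(-34 - 62\right) \left(- \frac{1}{4216}\right) = \frac{74}{217} - - \frac{12}{527} = \frac{74}{217} + \frac{12}{527} = \frac{1342}{3689}$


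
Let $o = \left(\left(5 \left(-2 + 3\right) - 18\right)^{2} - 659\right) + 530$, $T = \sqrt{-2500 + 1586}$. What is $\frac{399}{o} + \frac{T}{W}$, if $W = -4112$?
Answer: $\frac{399}{40} - \frac{i \sqrt{914}}{4112} \approx 9.975 - 0.0073522 i$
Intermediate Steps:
$T = i \sqrt{914}$ ($T = \sqrt{-914} = i \sqrt{914} \approx 30.232 i$)
$o = 40$ ($o = \left(\left(5 \cdot 1 - 18\right)^{2} - 659\right) + 530 = \left(\left(5 - 18\right)^{2} - 659\right) + 530 = \left(\left(-13\right)^{2} - 659\right) + 530 = \left(169 - 659\right) + 530 = -490 + 530 = 40$)
$\frac{399}{o} + \frac{T}{W} = \frac{399}{40} + \frac{i \sqrt{914}}{-4112} = 399 \cdot \frac{1}{40} + i \sqrt{914} \left(- \frac{1}{4112}\right) = \frac{399}{40} - \frac{i \sqrt{914}}{4112}$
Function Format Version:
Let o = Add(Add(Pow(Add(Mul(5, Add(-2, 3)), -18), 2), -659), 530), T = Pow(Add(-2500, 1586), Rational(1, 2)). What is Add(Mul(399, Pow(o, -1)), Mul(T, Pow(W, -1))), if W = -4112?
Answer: Add(Rational(399, 40), Mul(Rational(-1, 4112), I, Pow(914, Rational(1, 2)))) ≈ Add(9.9750, Mul(-0.0073522, I))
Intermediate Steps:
T = Mul(I, Pow(914, Rational(1, 2))) (T = Pow(-914, Rational(1, 2)) = Mul(I, Pow(914, Rational(1, 2))) ≈ Mul(30.232, I))
o = 40 (o = Add(Add(Pow(Add(Mul(5, 1), -18), 2), -659), 530) = Add(Add(Pow(Add(5, -18), 2), -659), 530) = Add(Add(Pow(-13, 2), -659), 530) = Add(Add(169, -659), 530) = Add(-490, 530) = 40)
Add(Mul(399, Pow(o, -1)), Mul(T, Pow(W, -1))) = Add(Mul(399, Pow(40, -1)), Mul(Mul(I, Pow(914, Rational(1, 2))), Pow(-4112, -1))) = Add(Mul(399, Rational(1, 40)), Mul(Mul(I, Pow(914, Rational(1, 2))), Rational(-1, 4112))) = Add(Rational(399, 40), Mul(Rational(-1, 4112), I, Pow(914, Rational(1, 2))))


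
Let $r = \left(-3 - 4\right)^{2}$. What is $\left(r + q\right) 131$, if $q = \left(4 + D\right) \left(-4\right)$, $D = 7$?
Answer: $655$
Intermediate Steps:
$r = 49$ ($r = \left(-7\right)^{2} = 49$)
$q = -44$ ($q = \left(4 + 7\right) \left(-4\right) = 11 \left(-4\right) = -44$)
$\left(r + q\right) 131 = \left(49 - 44\right) 131 = 5 \cdot 131 = 655$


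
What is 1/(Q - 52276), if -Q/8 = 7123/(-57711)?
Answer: -57711/3016843252 ≈ -1.9130e-5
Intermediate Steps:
Q = 56984/57711 (Q = -56984/(-57711) = -56984*(-1)/57711 = -8*(-7123/57711) = 56984/57711 ≈ 0.98740)
1/(Q - 52276) = 1/(56984/57711 - 52276) = 1/(-3016843252/57711) = -57711/3016843252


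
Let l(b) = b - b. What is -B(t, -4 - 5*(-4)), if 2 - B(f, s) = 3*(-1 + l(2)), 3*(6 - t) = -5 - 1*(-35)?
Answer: -5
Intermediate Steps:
l(b) = 0
t = -4 (t = 6 - (-5 - 1*(-35))/3 = 6 - (-5 + 35)/3 = 6 - ⅓*30 = 6 - 10 = -4)
B(f, s) = 5 (B(f, s) = 2 - 3*(-1 + 0) = 2 - 3*(-1) = 2 - 1*(-3) = 2 + 3 = 5)
-B(t, -4 - 5*(-4)) = -1*5 = -5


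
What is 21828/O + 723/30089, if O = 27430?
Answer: 338307291/412670635 ≈ 0.81980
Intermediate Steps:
21828/O + 723/30089 = 21828/27430 + 723/30089 = 21828*(1/27430) + 723*(1/30089) = 10914/13715 + 723/30089 = 338307291/412670635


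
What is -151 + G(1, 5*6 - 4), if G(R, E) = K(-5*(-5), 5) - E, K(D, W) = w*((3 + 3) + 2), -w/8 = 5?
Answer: -497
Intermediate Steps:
w = -40 (w = -8*5 = -40)
K(D, W) = -320 (K(D, W) = -40*((3 + 3) + 2) = -40*(6 + 2) = -40*8 = -320)
G(R, E) = -320 - E
-151 + G(1, 5*6 - 4) = -151 + (-320 - (5*6 - 4)) = -151 + (-320 - (30 - 4)) = -151 + (-320 - 1*26) = -151 + (-320 - 26) = -151 - 346 = -497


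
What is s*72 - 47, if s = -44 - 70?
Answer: -8255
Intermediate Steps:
s = -114
s*72 - 47 = -114*72 - 47 = -8208 - 47 = -8255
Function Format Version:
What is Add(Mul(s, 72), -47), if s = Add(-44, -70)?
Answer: -8255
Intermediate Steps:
s = -114
Add(Mul(s, 72), -47) = Add(Mul(-114, 72), -47) = Add(-8208, -47) = -8255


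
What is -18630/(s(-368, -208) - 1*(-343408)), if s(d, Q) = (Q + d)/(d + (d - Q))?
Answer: -20493/377750 ≈ -0.054250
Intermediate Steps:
s(d, Q) = (Q + d)/(-Q + 2*d)
-18630/(s(-368, -208) - 1*(-343408)) = -18630/((-208 - 368)/(-1*(-208) + 2*(-368)) - 1*(-343408)) = -18630/(-576/(208 - 736) + 343408) = -18630/(-576/(-528) + 343408) = -18630/(-1/528*(-576) + 343408) = -18630/(12/11 + 343408) = -18630/3777500/11 = -18630*11/3777500 = -20493/377750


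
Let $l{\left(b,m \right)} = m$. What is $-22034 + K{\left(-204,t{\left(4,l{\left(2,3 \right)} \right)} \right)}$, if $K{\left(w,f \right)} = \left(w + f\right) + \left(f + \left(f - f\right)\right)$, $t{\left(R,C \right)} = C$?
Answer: $-22232$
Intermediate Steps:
$K{\left(w,f \right)} = w + 2 f$ ($K{\left(w,f \right)} = \left(f + w\right) + \left(f + 0\right) = \left(f + w\right) + f = w + 2 f$)
$-22034 + K{\left(-204,t{\left(4,l{\left(2,3 \right)} \right)} \right)} = -22034 + \left(-204 + 2 \cdot 3\right) = -22034 + \left(-204 + 6\right) = -22034 - 198 = -22232$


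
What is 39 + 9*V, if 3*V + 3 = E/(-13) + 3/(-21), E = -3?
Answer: 2754/91 ≈ 30.264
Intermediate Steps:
V = -265/273 (V = -1 + (-3/(-13) + 3/(-21))/3 = -1 + (-3*(-1/13) + 3*(-1/21))/3 = -1 + (3/13 - ⅐)/3 = -1 + (⅓)*(8/91) = -1 + 8/273 = -265/273 ≈ -0.97070)
39 + 9*V = 39 + 9*(-265/273) = 39 - 795/91 = 2754/91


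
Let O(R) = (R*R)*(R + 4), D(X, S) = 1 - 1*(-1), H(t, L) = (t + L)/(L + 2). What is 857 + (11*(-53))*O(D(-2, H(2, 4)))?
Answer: -13135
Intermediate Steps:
H(t, L) = (L + t)/(2 + L)
D(X, S) = 2 (D(X, S) = 1 + 1 = 2)
O(R) = R²*(4 + R)
857 + (11*(-53))*O(D(-2, H(2, 4))) = 857 + (11*(-53))*(2²*(4 + 2)) = 857 - 2332*6 = 857 - 583*24 = 857 - 13992 = -13135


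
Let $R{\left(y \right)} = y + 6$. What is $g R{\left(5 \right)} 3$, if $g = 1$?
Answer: $33$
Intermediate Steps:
$R{\left(y \right)} = 6 + y$
$g R{\left(5 \right)} 3 = 1 \left(6 + 5\right) 3 = 1 \cdot 11 \cdot 3 = 11 \cdot 3 = 33$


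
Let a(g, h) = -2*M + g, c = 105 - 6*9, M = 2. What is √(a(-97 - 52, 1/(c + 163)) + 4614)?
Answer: √4461 ≈ 66.791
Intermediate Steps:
c = 51 (c = 105 - 1*54 = 105 - 54 = 51)
a(g, h) = -4 + g (a(g, h) = -2*2 + g = -4 + g)
√(a(-97 - 52, 1/(c + 163)) + 4614) = √((-4 + (-97 - 52)) + 4614) = √((-4 - 149) + 4614) = √(-153 + 4614) = √4461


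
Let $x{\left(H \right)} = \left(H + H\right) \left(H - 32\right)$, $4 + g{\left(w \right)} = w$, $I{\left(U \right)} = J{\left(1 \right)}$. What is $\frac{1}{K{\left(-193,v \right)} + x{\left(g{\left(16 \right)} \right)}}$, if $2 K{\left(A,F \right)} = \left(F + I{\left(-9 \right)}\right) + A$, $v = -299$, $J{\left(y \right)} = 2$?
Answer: $- \frac{1}{725} \approx -0.0013793$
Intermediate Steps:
$I{\left(U \right)} = 2$
$K{\left(A,F \right)} = 1 + \frac{A}{2} + \frac{F}{2}$ ($K{\left(A,F \right)} = \frac{\left(F + 2\right) + A}{2} = \frac{\left(2 + F\right) + A}{2} = \frac{2 + A + F}{2} = 1 + \frac{A}{2} + \frac{F}{2}$)
$g{\left(w \right)} = -4 + w$
$x{\left(H \right)} = 2 H \left(-32 + H\right)$
$\frac{1}{K{\left(-193,v \right)} + x{\left(g{\left(16 \right)} \right)}} = \frac{1}{\left(1 + \frac{1}{2} \left(-193\right) + \frac{1}{2} \left(-299\right)\right) + 2 \left(-4 + 16\right) \left(-32 + \left(-4 + 16\right)\right)} = \frac{1}{\left(1 - \frac{193}{2} - \frac{299}{2}\right) + 2 \cdot 12 \left(-32 + 12\right)} = \frac{1}{-245 + 2 \cdot 12 \left(-20\right)} = \frac{1}{-245 - 480} = \frac{1}{-725} = - \frac{1}{725}$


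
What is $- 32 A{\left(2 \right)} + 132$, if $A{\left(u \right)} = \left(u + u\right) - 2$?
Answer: $68$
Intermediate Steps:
$A{\left(u \right)} = -2 + 2 u$ ($A{\left(u \right)} = 2 u - 2 = -2 + 2 u$)
$- 32 A{\left(2 \right)} + 132 = - 32 \left(-2 + 2 \cdot 2\right) + 132 = - 32 \left(-2 + 4\right) + 132 = \left(-32\right) 2 + 132 = -64 + 132 = 68$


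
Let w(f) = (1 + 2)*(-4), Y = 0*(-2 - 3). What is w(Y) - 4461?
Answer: -4473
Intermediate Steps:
Y = 0 (Y = 0*(-5) = 0)
w(f) = -12 (w(f) = 3*(-4) = -12)
w(Y) - 4461 = -12 - 4461 = -4473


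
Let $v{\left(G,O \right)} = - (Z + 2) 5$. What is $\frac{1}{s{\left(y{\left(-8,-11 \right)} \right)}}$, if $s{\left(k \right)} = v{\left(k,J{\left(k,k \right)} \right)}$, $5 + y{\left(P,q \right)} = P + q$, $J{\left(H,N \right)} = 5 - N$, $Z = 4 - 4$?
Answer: $- \frac{1}{10} \approx -0.1$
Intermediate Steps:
$Z = 0$
$y{\left(P,q \right)} = -5 + P + q$ ($y{\left(P,q \right)} = -5 + \left(P + q\right) = -5 + P + q$)
$v{\left(G,O \right)} = -10$ ($v{\left(G,O \right)} = - (0 + 2) 5 = \left(-1\right) 2 \cdot 5 = \left(-2\right) 5 = -10$)
$s{\left(k \right)} = -10$
$\frac{1}{s{\left(y{\left(-8,-11 \right)} \right)}} = \frac{1}{-10} = - \frac{1}{10}$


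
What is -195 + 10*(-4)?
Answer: -235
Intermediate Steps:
-195 + 10*(-4) = -195 - 40 = -235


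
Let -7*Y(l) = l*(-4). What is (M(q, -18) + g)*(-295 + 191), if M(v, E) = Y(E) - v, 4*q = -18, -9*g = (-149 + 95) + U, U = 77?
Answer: 54652/63 ≈ 867.49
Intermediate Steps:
g = -23/9 (g = -((-149 + 95) + 77)/9 = -(-54 + 77)/9 = -1/9*23 = -23/9 ≈ -2.5556)
q = -9/2 (q = (1/4)*(-18) = -9/2 ≈ -4.5000)
Y(l) = 4*l/7 (Y(l) = -l*(-4)/7 = -(-4)*l/7 = 4*l/7)
M(v, E) = -v + 4*E/7 (M(v, E) = 4*E/7 - v = -v + 4*E/7)
(M(q, -18) + g)*(-295 + 191) = ((-1*(-9/2) + (4/7)*(-18)) - 23/9)*(-295 + 191) = ((9/2 - 72/7) - 23/9)*(-104) = (-81/14 - 23/9)*(-104) = -1051/126*(-104) = 54652/63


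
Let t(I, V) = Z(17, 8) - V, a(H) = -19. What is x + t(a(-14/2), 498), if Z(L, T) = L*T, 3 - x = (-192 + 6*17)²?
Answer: -8459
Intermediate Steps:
x = -8097 (x = 3 - (-192 + 6*17)² = 3 - (-192 + 102)² = 3 - 1*(-90)² = 3 - 1*8100 = 3 - 8100 = -8097)
t(I, V) = 136 - V (t(I, V) = 17*8 - V = 136 - V)
x + t(a(-14/2), 498) = -8097 + (136 - 1*498) = -8097 + (136 - 498) = -8097 - 362 = -8459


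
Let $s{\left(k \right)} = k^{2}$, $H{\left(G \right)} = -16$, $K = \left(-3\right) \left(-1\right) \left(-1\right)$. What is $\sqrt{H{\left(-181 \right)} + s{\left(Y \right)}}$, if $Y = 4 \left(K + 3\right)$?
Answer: $4 i \approx 4.0 i$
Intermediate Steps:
$K = -3$ ($K = 3 \left(-1\right) = -3$)
$Y = 0$ ($Y = 4 \left(-3 + 3\right) = 4 \cdot 0 = 0$)
$\sqrt{H{\left(-181 \right)} + s{\left(Y \right)}} = \sqrt{-16 + 0^{2}} = \sqrt{-16 + 0} = \sqrt{-16} = 4 i$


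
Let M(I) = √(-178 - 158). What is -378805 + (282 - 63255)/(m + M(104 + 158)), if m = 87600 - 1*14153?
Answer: 4*(-378805*√21 + 6955538452*I)/(-73447*I + 4*√21) ≈ -3.7881e+5 + 0.00021398*I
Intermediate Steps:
M(I) = 4*I*√21 (M(I) = √(-336) = 4*I*√21)
m = 73447 (m = 87600 - 14153 = 73447)
-378805 + (282 - 63255)/(m + M(104 + 158)) = -378805 + (282 - 63255)/(73447 + 4*I*√21) = -378805 - 62973/(73447 + 4*I*√21)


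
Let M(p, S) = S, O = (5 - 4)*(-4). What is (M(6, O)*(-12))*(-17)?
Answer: -816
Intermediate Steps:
O = -4 (O = 1*(-4) = -4)
(M(6, O)*(-12))*(-17) = -4*(-12)*(-17) = 48*(-17) = -816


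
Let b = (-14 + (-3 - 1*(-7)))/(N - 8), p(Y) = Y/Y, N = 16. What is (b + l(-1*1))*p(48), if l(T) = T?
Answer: -9/4 ≈ -2.2500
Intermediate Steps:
p(Y) = 1
b = -5/4 (b = (-14 + (-3 - 1*(-7)))/(16 - 8) = (-14 + (-3 + 7))/8 = (-14 + 4)*(1/8) = -10*1/8 = -5/4 ≈ -1.2500)
(b + l(-1*1))*p(48) = (-5/4 - 1*1)*1 = (-5/4 - 1)*1 = -9/4*1 = -9/4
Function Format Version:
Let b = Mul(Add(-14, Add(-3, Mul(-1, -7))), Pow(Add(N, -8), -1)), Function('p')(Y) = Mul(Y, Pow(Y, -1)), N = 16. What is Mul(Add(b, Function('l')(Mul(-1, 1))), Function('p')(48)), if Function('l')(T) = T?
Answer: Rational(-9, 4) ≈ -2.2500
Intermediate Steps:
Function('p')(Y) = 1
b = Rational(-5, 4) (b = Mul(Add(-14, Add(-3, Mul(-1, -7))), Pow(Add(16, -8), -1)) = Mul(Add(-14, Add(-3, 7)), Pow(8, -1)) = Mul(Add(-14, 4), Rational(1, 8)) = Mul(-10, Rational(1, 8)) = Rational(-5, 4) ≈ -1.2500)
Mul(Add(b, Function('l')(Mul(-1, 1))), Function('p')(48)) = Mul(Add(Rational(-5, 4), Mul(-1, 1)), 1) = Mul(Add(Rational(-5, 4), -1), 1) = Mul(Rational(-9, 4), 1) = Rational(-9, 4)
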